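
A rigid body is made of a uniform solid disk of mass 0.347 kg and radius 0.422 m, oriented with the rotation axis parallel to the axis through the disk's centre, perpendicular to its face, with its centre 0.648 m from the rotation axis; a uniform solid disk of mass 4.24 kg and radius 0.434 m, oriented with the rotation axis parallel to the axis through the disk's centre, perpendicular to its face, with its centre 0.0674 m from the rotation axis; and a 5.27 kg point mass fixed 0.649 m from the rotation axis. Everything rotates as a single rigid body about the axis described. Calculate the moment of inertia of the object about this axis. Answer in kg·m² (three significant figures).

Solid disk: I_cm = (1/2)MR² = (1/2)(0.347)(0.422)² = 0.030898 kg·m²; centre at d = 0.648 m, so the parallel axis theorem gives I = 0.030898 + (0.347)(0.648)² = 0.1766 kg·m².
Solid disk: I_cm = (1/2)MR² = (1/2)(4.24)(0.434)² = 0.39931 kg·m²; centre at d = 0.0674 m, so the parallel axis theorem gives I = 0.39931 + (4.24)(0.0674)² = 0.41858 kg·m².
Point mass: I_cm = 0; centre at d = 0.649 m, so the parallel axis theorem gives I = 0 + (5.27)(0.649)² = 2.2197 kg·m².
Total I = 0.1766 + 0.41858 + 2.2197 = 2.8149 kg·m².

2.81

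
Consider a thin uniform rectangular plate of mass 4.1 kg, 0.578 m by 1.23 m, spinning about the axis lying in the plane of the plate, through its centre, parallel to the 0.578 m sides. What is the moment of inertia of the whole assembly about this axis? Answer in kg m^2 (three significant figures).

0.517

I_cm = (1/12)Mb² = (1/12)(4.1)(1.23)² = 0.51691 kg m^2; axis through the centre, so I = 0.51691 kg m^2.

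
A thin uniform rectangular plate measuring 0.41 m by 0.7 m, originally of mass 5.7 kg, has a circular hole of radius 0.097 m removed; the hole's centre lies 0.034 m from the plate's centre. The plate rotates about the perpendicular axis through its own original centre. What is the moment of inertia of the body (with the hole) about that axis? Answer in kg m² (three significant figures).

0.309

Unpierced body about its centre: I₀ = (1/12)M(a²+b²) = (1/12)(5.7)[(0.41)² + (0.7)²] = 0.3126 kg m².
The removed disk has mass m = M·πr²/(ab) = (5.7)·π(0.097)²/(0.41·0.7) = 0.58707 kg (same uniform areal density).
Its moment of inertia about the rotation axis (parallel-axis theorem): I_hole = (1/2)mr² + md² = (1/2)(0.58707)(0.097)² + (0.58707)(0.034)² = 0.0034405 kg m².
Treating the hole as negative mass, I = I₀ − I_hole = 0.3126 − 0.0034405 = 0.30916 kg m².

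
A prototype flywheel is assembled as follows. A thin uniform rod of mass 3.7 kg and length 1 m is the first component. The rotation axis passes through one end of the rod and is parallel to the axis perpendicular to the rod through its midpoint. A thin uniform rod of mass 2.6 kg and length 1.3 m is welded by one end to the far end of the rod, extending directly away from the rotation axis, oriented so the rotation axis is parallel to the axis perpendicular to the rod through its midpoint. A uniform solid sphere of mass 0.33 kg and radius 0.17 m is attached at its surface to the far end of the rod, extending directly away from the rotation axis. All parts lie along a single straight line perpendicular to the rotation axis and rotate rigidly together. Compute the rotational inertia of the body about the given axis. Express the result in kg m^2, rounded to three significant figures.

10.7

Thin rod: I_cm = (1/12)ML² = (1/12)(3.7)(1)² = 0.30833 kg m^2; centre at d = 0.5 m, so the parallel axis theorem gives I = 0.30833 + (3.7)(0.5)² = 1.2333 kg m^2.
Thin rod: I_cm = (1/12)ML² = (1/12)(2.6)(1.3)² = 0.36617 kg m^2; centre at d = 0.5 + 0.5 + 0.65 = 1.65 m, so the parallel axis theorem gives I = 0.36617 + (2.6)(1.65)² = 7.4447 kg m^2.
Solid sphere: I_cm = (2/5)MR² = (2/5)(0.33)(0.17)² = 0.0038148 kg m^2; centre at d = 0.5 + 0.5 + 0.65 + 0.65 + 0.17 = 2.47 m, so the parallel axis theorem gives I = 0.0038148 + (0.33)(2.47)² = 2.0171 kg m^2.
Total I = 1.2333 + 7.4447 + 2.0171 = 10.695 kg m^2.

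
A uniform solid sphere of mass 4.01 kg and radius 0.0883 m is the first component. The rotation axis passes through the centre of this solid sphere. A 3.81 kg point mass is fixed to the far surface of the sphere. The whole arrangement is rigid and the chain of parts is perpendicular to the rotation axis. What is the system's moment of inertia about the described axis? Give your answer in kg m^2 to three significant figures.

0.0422

Solid sphere: I_cm = (2/5)MR² = (2/5)(4.01)(0.0883)² = 0.012506 kg m^2; axis through the centre, so I = 0.012506 kg m^2.
Point mass: I_cm = 0; centre at d = 0.0883 m, so the parallel axis theorem gives I = 0 + (3.81)(0.0883)² = 0.029706 kg m^2.
Total I = 0.012506 + 0.029706 = 0.042212 kg m^2.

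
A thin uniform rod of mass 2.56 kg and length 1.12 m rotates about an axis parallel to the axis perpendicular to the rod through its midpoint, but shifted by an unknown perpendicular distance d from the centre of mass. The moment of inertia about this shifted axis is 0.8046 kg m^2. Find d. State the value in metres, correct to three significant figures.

About the centre-of-mass axis, I_cm = (1/12)ML² = (1/12)(2.56)(1.12)² = 0.26761 kg m^2.
Parallel axis theorem: I = I_cm + Md², so Md² = 0.8046 − 0.26761 = 0.53699 kg m^2.
d = √(0.53699 / 2.56) = 0.458 m.

0.458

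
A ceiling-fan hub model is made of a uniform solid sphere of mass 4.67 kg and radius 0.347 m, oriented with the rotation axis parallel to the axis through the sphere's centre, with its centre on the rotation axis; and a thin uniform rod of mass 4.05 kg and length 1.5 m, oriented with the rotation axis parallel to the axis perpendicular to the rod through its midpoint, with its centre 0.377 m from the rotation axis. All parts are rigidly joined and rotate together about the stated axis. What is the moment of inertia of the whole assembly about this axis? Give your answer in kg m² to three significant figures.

Solid sphere: I_cm = (2/5)MR² = (2/5)(4.67)(0.347)² = 0.22492 kg m²; axis through the centre, so I = 0.22492 kg m².
Thin rod: I_cm = (1/12)ML² = (1/12)(4.05)(1.5)² = 0.75937 kg m²; centre at d = 0.377 m, so the parallel axis theorem gives I = 0.75937 + (4.05)(0.377)² = 1.335 kg m².
Total I = 0.22492 + 1.335 = 1.5599 kg m².

1.56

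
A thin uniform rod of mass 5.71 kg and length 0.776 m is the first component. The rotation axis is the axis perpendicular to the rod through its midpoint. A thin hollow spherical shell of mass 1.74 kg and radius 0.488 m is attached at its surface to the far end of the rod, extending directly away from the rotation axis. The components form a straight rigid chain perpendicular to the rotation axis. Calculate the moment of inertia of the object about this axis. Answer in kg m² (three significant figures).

Thin rod: I_cm = (1/12)ML² = (1/12)(5.71)(0.776)² = 0.28654 kg m²; axis through the centre, so I = 0.28654 kg m².
Spherical shell: I_cm = (2/3)MR² = (2/3)(1.74)(0.488)² = 0.27625 kg m²; centre at d = 0.388 + 0.488 = 0.876 m, so I = I_cm + Md² gives I = 0.27625 + (1.74)(0.876)² = 1.6115 kg m².
Total I = 0.28654 + 1.6115 = 1.898 kg m².

1.90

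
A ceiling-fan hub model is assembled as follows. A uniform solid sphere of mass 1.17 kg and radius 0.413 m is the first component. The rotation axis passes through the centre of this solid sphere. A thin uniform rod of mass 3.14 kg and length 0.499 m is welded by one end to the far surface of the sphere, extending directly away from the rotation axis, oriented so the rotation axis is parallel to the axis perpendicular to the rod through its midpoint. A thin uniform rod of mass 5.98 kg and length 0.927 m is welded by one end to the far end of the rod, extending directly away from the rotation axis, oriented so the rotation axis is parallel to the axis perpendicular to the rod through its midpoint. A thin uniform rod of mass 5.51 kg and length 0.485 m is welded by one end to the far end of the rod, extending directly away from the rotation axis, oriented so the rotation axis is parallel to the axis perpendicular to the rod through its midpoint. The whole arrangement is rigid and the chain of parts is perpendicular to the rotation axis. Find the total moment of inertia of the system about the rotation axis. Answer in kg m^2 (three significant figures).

Solid sphere: I_cm = (2/5)MR² = (2/5)(1.17)(0.413)² = 0.079826 kg m^2; axis through the centre, so I = 0.079826 kg m^2.
Thin rod: I_cm = (1/12)ML² = (1/12)(3.14)(0.499)² = 0.065155 kg m^2; centre at d = 0.413 + 0.2495 = 0.6625 m, so I = I_cm + Md² gives I = 0.065155 + (3.14)(0.6625)² = 1.4433 kg m^2.
Thin rod: I_cm = (1/12)ML² = (1/12)(5.98)(0.927)² = 0.42823 kg m^2; centre at d = 0.413 + 0.2495 + 0.2495 + 0.4635 = 1.3755 m, so I = I_cm + Md² gives I = 0.42823 + (5.98)(1.3755)² = 11.742 kg m^2.
Thin rod: I_cm = (1/12)ML² = (1/12)(5.51)(0.485)² = 0.10801 kg m^2; centre at d = 0.413 + 0.2495 + 0.2495 + 0.4635 + 0.4635 + 0.2425 = 2.0815 m, so I = I_cm + Md² gives I = 0.10801 + (5.51)(2.0815)² = 23.981 kg m^2.
Total I = 0.079826 + 1.4433 + 11.742 + 23.981 = 37.246 kg m^2.

37.2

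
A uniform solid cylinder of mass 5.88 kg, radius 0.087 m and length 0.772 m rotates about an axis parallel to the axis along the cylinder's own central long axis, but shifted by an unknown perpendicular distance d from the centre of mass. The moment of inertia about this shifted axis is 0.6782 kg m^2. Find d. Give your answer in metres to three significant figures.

0.334

About the centre-of-mass axis, I_cm = (1/2)MR² = (1/2)(5.88)(0.087)² = 0.022253 kg m^2.
Parallel axis theorem: I = I_cm + Md², so Md² = 0.6782 − 0.022253 = 0.65595 kg m^2.
d = √(0.65595 / 5.88) = 0.334 m.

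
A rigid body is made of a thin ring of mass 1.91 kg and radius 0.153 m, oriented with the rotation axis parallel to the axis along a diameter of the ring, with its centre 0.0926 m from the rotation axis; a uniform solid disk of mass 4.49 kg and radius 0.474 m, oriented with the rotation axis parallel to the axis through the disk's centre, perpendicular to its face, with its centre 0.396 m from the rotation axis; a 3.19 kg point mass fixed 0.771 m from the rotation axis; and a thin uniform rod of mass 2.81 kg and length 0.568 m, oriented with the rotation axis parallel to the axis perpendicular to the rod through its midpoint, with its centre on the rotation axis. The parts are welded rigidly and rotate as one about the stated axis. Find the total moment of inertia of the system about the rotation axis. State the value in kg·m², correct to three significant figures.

3.22

Thin ring: I_cm = (1/2)MR² = (1/2)(1.91)(0.153)² = 0.022356 kg·m²; centre at d = 0.0926 m, so I = I_cm + Md² gives I = 0.022356 + (1.91)(0.0926)² = 0.038733 kg·m².
Solid disk: I_cm = (1/2)MR² = (1/2)(4.49)(0.474)² = 0.5044 kg·m²; centre at d = 0.396 m, so I = I_cm + Md² gives I = 0.5044 + (4.49)(0.396)² = 1.2085 kg·m².
Point mass: I_cm = 0; centre at d = 0.771 m, so I = I_cm + Md² gives I = 0 + (3.19)(0.771)² = 1.8963 kg·m².
Thin rod: I_cm = (1/12)ML² = (1/12)(2.81)(0.568)² = 0.075548 kg·m²; axis through the centre, so I = 0.075548 kg·m².
Total I = 0.038733 + 1.2085 + 1.8963 + 0.075548 = 3.219 kg·m².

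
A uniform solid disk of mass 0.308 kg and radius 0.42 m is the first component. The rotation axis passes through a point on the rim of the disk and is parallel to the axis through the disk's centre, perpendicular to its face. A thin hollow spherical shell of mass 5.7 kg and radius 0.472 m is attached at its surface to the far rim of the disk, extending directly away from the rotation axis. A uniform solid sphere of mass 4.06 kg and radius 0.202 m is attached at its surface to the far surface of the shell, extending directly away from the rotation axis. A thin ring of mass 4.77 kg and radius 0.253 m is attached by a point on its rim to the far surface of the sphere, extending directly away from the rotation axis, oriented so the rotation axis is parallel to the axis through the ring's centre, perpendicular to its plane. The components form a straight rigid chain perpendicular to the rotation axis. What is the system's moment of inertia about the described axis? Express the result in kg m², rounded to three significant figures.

Solid disk: I_cm = (1/2)MR² = (1/2)(0.308)(0.42)² = 0.027166 kg m²; centre at d = 0.42 m, so the parallel axis theorem gives I = 0.027166 + (0.308)(0.42)² = 0.081497 kg m².
Spherical shell: I_cm = (2/3)MR² = (2/3)(5.7)(0.472)² = 0.84658 kg m²; centre at d = 0.42 + 0.42 + 0.472 = 1.312 m, so the parallel axis theorem gives I = 0.84658 + (5.7)(1.312)² = 10.658 kg m².
Solid sphere: I_cm = (2/5)MR² = (2/5)(4.06)(0.202)² = 0.066266 kg m²; centre at d = 0.42 + 0.42 + 0.472 + 0.472 + 0.202 = 1.986 m, so the parallel axis theorem gives I = 0.066266 + (4.06)(1.986)² = 16.08 kg m².
Thin ring: I_cm = MR² = (4.77)(0.253)² = 0.30532 kg m²; centre at d = 0.42 + 0.42 + 0.472 + 0.472 + 0.202 + 0.202 + 0.253 = 2.441 m, so the parallel axis theorem gives I = 0.30532 + (4.77)(2.441)² = 28.727 kg m².
Total I = 0.081497 + 10.658 + 16.08 + 28.727 = 55.547 kg m².

55.5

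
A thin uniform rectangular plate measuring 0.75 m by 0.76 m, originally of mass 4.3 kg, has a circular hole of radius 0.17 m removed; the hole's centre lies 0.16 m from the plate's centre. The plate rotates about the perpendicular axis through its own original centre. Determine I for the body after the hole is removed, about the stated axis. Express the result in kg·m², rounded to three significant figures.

0.381

Unpierced body about its centre: I₀ = (1/12)M(a²+b²) = (1/12)(4.3)[(0.75)² + (0.76)²] = 0.40854 kg·m².
The removed disk has mass m = M·πr²/(ab) = (4.3)·π(0.17)²/(0.75·0.76) = 0.68492 kg (same uniform areal density).
Its moment of inertia about the rotation axis (parallel-axis theorem): I_hole = (1/2)mr² + md² = (1/2)(0.68492)(0.17)² + (0.68492)(0.16)² = 0.027431 kg·m².
Treating the hole as negative mass, I = I₀ − I_hole = 0.40854 − 0.027431 = 0.3811 kg·m².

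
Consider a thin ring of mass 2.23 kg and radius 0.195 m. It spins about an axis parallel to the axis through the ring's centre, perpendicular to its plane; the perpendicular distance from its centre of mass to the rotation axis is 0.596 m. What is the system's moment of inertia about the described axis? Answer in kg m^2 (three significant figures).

I_cm = MR² = (2.23)(0.195)² = 0.084796 kg m^2; centre at d = 0.596 m, so the parallel axis theorem gives I = 0.084796 + (2.23)(0.596)² = 0.87693 kg m^2.

0.877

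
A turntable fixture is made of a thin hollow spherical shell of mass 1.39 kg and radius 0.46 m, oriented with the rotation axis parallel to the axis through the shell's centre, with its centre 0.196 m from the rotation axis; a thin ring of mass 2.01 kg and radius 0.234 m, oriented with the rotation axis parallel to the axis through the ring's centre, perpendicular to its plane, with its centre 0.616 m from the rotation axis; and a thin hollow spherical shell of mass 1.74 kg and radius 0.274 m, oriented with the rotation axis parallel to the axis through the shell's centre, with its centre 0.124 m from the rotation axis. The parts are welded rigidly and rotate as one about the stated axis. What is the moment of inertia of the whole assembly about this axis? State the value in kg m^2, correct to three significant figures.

Spherical shell: I_cm = (2/3)MR² = (2/3)(1.39)(0.46)² = 0.19608 kg m^2; centre at d = 0.196 m, so the parallel axis theorem gives I = 0.19608 + (1.39)(0.196)² = 0.24948 kg m^2.
Thin ring: I_cm = MR² = (2.01)(0.234)² = 0.11006 kg m^2; centre at d = 0.616 m, so the parallel axis theorem gives I = 0.11006 + (2.01)(0.616)² = 0.87277 kg m^2.
Spherical shell: I_cm = (2/3)MR² = (2/3)(1.74)(0.274)² = 0.087088 kg m^2; centre at d = 0.124 m, so the parallel axis theorem gives I = 0.087088 + (1.74)(0.124)² = 0.11384 kg m^2.
Total I = 0.24948 + 0.87277 + 0.11384 = 1.2361 kg m^2.

1.24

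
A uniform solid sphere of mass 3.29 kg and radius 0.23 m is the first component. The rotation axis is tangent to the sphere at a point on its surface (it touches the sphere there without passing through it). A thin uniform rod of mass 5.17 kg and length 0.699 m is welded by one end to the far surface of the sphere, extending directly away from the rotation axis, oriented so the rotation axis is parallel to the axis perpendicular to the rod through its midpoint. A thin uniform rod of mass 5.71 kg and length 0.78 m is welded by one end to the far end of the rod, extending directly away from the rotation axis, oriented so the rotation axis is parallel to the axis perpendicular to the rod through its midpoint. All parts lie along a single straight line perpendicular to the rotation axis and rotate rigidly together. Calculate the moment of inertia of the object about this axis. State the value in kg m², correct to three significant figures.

Solid sphere: I_cm = (2/5)MR² = (2/5)(3.29)(0.23)² = 0.069616 kg m²; centre at d = 0.23 m, so the parallel axis theorem gives I = 0.069616 + (3.29)(0.23)² = 0.24366 kg m².
Thin rod: I_cm = (1/12)ML² = (1/12)(5.17)(0.699)² = 0.21051 kg m²; centre at d = 0.23 + 0.23 + 0.3495 = 0.8095 m, so the parallel axis theorem gives I = 0.21051 + (5.17)(0.8095)² = 3.5984 kg m².
Thin rod: I_cm = (1/12)ML² = (1/12)(5.71)(0.78)² = 0.2895 kg m²; centre at d = 0.23 + 0.23 + 0.3495 + 0.3495 + 0.39 = 1.549 m, so the parallel axis theorem gives I = 0.2895 + (5.71)(1.549)² = 13.99 kg m².
Total I = 0.24366 + 3.5984 + 13.99 = 17.832 kg m².

17.8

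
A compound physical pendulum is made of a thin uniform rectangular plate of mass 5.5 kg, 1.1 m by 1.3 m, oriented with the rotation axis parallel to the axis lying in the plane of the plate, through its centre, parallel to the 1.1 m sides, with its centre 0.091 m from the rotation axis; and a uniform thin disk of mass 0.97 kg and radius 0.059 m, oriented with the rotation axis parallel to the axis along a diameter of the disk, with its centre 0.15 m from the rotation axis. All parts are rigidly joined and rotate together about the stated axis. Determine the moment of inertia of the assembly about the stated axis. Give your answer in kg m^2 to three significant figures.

0.843

Rectangular plate: I_cm = (1/12)Mb² = (1/12)(5.5)(1.3)² = 0.77458 kg m^2; centre at d = 0.091 m, so I = I_cm + Md² gives I = 0.77458 + (5.5)(0.091)² = 0.82013 kg m^2.
Thin disk: I_cm = (1/4)MR² = (1/4)(0.97)(0.059)² = 0.00084414 kg m^2; centre at d = 0.15 m, so I = I_cm + Md² gives I = 0.00084414 + (0.97)(0.15)² = 0.022669 kg m^2.
Total I = 0.82013 + 0.022669 = 0.8428 kg m^2.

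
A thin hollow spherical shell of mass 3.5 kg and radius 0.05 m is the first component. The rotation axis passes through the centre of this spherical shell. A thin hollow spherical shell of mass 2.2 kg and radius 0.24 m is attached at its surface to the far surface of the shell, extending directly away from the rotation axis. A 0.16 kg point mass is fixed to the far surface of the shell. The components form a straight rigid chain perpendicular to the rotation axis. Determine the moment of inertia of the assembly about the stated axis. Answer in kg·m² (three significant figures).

Spherical shell: I_cm = (2/3)MR² = (2/3)(3.5)(0.05)² = 0.0058333 kg·m²; axis through the centre, so I = 0.0058333 kg·m².
Spherical shell: I_cm = (2/3)MR² = (2/3)(2.2)(0.24)² = 0.08448 kg·m²; centre at d = 0.05 + 0.24 = 0.29 m, so I = I_cm + Md² gives I = 0.08448 + (2.2)(0.29)² = 0.2695 kg·m².
Point mass: I_cm = 0; centre at d = 0.05 + 0.24 + 0.24 = 0.53 m, so I = I_cm + Md² gives I = 0 + (0.16)(0.53)² = 0.044944 kg·m².
Total I = 0.0058333 + 0.2695 + 0.044944 = 0.32028 kg·m².

0.320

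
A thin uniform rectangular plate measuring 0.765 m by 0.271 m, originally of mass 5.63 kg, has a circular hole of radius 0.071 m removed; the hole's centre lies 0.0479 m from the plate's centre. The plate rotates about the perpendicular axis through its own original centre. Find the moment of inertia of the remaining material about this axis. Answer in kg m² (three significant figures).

0.307

Unpierced body about its centre: I₀ = (1/12)M(a²+b²) = (1/12)(5.63)[(0.765)² + (0.271)²] = 0.30902 kg m².
The removed disk has mass m = M·πr²/(ab) = (5.63)·π(0.071)²/(0.765·0.271) = 0.43008 kg (same uniform areal density).
Its moment of inertia about the rotation axis (parallel-axis theorem): I_hole = (1/2)mr² + md² = (1/2)(0.43008)(0.071)² + (0.43008)(0.0479)² = 0.0020708 kg m².
Treating the hole as negative mass, I = I₀ − I_hole = 0.30902 − 0.0020708 = 0.30695 kg m².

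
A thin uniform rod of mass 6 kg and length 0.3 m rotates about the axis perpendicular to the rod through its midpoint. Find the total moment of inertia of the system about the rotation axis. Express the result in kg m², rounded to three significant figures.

0.0450

I_cm = (1/12)ML² = (1/12)(6)(0.3)² = 0.045 kg m²; axis through the centre, so I = 0.045 kg m².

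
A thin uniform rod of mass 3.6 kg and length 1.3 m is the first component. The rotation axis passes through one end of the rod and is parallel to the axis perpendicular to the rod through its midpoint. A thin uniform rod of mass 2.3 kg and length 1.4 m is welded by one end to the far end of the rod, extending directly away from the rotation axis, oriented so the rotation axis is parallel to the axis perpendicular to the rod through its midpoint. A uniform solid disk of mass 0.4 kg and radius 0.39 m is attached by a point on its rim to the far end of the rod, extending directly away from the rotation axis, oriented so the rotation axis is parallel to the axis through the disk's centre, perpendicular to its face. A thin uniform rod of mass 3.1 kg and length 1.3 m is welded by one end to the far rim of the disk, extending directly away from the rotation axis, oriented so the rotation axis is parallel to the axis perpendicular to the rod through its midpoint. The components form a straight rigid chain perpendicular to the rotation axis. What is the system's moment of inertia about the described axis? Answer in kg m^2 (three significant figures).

Thin rod: I_cm = (1/12)ML² = (1/12)(3.6)(1.3)² = 0.507 kg m^2; centre at d = 0.65 m, so the parallel axis theorem gives I = 0.507 + (3.6)(0.65)² = 2.028 kg m^2.
Thin rod: I_cm = (1/12)ML² = (1/12)(2.3)(1.4)² = 0.37567 kg m^2; centre at d = 0.65 + 0.65 + 0.7 = 2 m, so the parallel axis theorem gives I = 0.37567 + (2.3)(2)² = 9.5757 kg m^2.
Solid disk: I_cm = (1/2)MR² = (1/2)(0.4)(0.39)² = 0.03042 kg m^2; centre at d = 0.65 + 0.65 + 0.7 + 0.7 + 0.39 = 3.09 m, so the parallel axis theorem gives I = 0.03042 + (0.4)(3.09)² = 3.8497 kg m^2.
Thin rod: I_cm = (1/12)ML² = (1/12)(3.1)(1.3)² = 0.43658 kg m^2; centre at d = 0.65 + 0.65 + 0.7 + 0.7 + 0.39 + 0.39 + 0.65 = 4.13 m, so the parallel axis theorem gives I = 0.43658 + (3.1)(4.13)² = 53.313 kg m^2.
Total I = 2.028 + 9.5757 + 3.8497 + 53.313 = 68.766 kg m^2.

68.8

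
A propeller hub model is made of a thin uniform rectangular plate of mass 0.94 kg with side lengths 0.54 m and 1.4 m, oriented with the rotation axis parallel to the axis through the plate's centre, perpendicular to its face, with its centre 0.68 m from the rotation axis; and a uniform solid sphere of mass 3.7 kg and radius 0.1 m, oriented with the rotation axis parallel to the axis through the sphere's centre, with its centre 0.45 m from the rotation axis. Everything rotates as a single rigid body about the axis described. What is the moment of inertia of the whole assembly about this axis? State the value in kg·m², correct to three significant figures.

Rectangular plate: I_cm = (1/12)M(a²+b²) = (1/12)(0.94)[(0.54)² + (1.4)²] = 0.17638 kg·m²; centre at d = 0.68 m, so I = I_cm + Md² gives I = 0.17638 + (0.94)(0.68)² = 0.61103 kg·m².
Solid sphere: I_cm = (2/5)MR² = (2/5)(3.7)(0.1)² = 0.0148 kg·m²; centre at d = 0.45 m, so I = I_cm + Md² gives I = 0.0148 + (3.7)(0.45)² = 0.76405 kg·m².
Total I = 0.61103 + 0.76405 = 1.3751 kg·m².

1.38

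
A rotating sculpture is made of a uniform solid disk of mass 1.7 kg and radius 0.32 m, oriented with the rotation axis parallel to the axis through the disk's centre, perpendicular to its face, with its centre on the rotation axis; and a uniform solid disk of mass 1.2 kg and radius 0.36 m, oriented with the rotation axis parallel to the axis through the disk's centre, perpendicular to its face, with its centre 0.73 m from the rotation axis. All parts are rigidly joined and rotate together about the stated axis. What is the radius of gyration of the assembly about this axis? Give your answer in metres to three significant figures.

0.527

Solid disk: I_cm = (1/2)MR² = (1/2)(1.7)(0.32)² = 0.08704 kg·m²; axis through the centre, so I = 0.08704 kg·m².
Solid disk: I_cm = (1/2)MR² = (1/2)(1.2)(0.36)² = 0.07776 kg·m²; centre at d = 0.73 m, so the parallel axis theorem gives I = 0.07776 + (1.2)(0.73)² = 0.71724 kg·m².
Total I = 0.80428 kg·m²; total mass M = 2.9 kg.
k = √(I/M) = √(0.80428/2.9) = 0.52663 m.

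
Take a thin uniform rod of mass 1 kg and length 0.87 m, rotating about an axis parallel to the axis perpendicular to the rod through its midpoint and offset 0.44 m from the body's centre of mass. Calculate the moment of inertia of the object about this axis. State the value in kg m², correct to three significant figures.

I_cm = (1/12)ML² = (1/12)(1)(0.87)² = 0.063075 kg m²; centre at d = 0.44 m, so the parallel axis theorem gives I = 0.063075 + (1)(0.44)² = 0.25667 kg m².

0.257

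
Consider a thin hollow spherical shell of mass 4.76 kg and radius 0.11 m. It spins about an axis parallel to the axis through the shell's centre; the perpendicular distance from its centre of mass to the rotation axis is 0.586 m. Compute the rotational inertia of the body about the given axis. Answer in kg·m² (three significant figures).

I_cm = (2/3)MR² = (2/3)(4.76)(0.11)² = 0.038397 kg·m²; centre at d = 0.586 m, so I = I_cm + Md² gives I = 0.038397 + (4.76)(0.586)² = 1.673 kg·m².

1.67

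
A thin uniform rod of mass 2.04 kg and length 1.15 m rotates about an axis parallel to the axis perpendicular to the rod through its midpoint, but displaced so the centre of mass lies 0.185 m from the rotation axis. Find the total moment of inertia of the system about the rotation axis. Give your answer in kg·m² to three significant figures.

I_cm = (1/12)ML² = (1/12)(2.04)(1.15)² = 0.22482 kg·m²; centre at d = 0.185 m, so I = I_cm + Md² gives I = 0.22482 + (2.04)(0.185)² = 0.29464 kg·m².

0.295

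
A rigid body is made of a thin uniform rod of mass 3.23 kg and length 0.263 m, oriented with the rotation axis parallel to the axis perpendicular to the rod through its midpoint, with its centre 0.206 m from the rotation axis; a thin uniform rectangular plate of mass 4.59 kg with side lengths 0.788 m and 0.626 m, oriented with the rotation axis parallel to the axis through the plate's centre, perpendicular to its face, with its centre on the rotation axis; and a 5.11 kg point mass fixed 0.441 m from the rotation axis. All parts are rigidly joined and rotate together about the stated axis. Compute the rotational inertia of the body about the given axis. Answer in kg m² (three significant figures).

Thin rod: I_cm = (1/12)ML² = (1/12)(3.23)(0.263)² = 0.018618 kg m²; centre at d = 0.206 m, so I = I_cm + Md² gives I = 0.018618 + (3.23)(0.206)² = 0.15569 kg m².
Rectangular plate: I_cm = (1/12)M(a²+b²) = (1/12)(4.59)[(0.788)² + (0.626)²] = 0.3874 kg m²; axis through the centre, so I = 0.3874 kg m².
Point mass: I_cm = 0; centre at d = 0.441 m, so I = I_cm + Md² gives I = 0 + (5.11)(0.441)² = 0.9938 kg m².
Total I = 0.15569 + 0.3874 + 0.9938 = 1.5369 kg m².

1.54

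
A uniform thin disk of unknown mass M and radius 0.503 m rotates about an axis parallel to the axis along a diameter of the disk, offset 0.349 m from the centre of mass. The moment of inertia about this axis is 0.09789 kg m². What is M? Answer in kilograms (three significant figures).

I = I_cm + Md² = (1/4)MR² + Md² = M·[0.25·(0.503)² + (0.349)²] = M·0.18505.
So M = 0.09789 / 0.18505 = 0.52898 kg.

0.529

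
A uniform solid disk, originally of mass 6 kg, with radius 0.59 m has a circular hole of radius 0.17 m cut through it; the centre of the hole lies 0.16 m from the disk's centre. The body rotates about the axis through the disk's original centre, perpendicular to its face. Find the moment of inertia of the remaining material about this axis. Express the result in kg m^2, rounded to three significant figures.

Unpierced body about its centre: I₀ = (1/2)MR² = (1/2)(6)(0.59)² = 1.0443 kg m^2.
The removed disk has mass m = M·(r/R)² = (6)(0.17/0.59)² = 0.49813 kg (same uniform areal density).
Its moment of inertia about the rotation axis (parallel-axis theorem): I_hole = (1/2)mr² + md² = (1/2)(0.49813)(0.17)² + (0.49813)(0.16)² = 0.01995 kg m^2.
Treating the hole as negative mass, I = I₀ − I_hole = 1.0443 − 0.01995 = 1.0243 kg m^2.

1.02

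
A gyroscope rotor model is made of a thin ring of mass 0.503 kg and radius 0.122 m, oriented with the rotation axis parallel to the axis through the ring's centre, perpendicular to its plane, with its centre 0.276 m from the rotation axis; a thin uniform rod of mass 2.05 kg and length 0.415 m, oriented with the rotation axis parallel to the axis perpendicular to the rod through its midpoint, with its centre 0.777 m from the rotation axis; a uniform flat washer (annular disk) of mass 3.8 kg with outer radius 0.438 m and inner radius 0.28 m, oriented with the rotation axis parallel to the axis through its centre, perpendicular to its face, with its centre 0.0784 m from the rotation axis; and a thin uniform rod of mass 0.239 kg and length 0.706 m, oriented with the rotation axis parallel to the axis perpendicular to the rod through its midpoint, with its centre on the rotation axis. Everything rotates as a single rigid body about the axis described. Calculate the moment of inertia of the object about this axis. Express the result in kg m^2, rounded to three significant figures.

1.86

Thin ring: I_cm = MR² = (0.503)(0.122)² = 0.0074867 kg m^2; centre at d = 0.276 m, so the parallel axis theorem gives I = 0.0074867 + (0.503)(0.276)² = 0.045803 kg m^2.
Thin rod: I_cm = (1/12)ML² = (1/12)(2.05)(0.415)² = 0.029422 kg m^2; centre at d = 0.777 m, so the parallel axis theorem gives I = 0.029422 + (2.05)(0.777)² = 1.2671 kg m^2.
Annular disk: I_cm = (1/2)M(R²+r²) = (1/2)(3.8)[(0.438)² + (0.28)²] = 0.51346 kg m^2; centre at d = 0.0784 m, so the parallel axis theorem gives I = 0.51346 + (3.8)(0.0784)² = 0.53682 kg m^2.
Thin rod: I_cm = (1/12)ML² = (1/12)(0.239)(0.706)² = 0.0099272 kg m^2; axis through the centre, so I = 0.0099272 kg m^2.
Total I = 0.045803 + 1.2671 + 0.53682 + 0.0099272 = 1.8596 kg m^2.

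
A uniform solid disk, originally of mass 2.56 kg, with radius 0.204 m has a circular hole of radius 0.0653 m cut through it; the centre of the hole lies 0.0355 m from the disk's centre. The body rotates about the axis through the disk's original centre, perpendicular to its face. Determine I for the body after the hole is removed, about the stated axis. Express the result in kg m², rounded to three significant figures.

Unpierced body about its centre: I₀ = (1/2)MR² = (1/2)(2.56)(0.204)² = 0.053268 kg m².
The removed disk has mass m = M·(r/R)² = (2.56)(0.0653/0.204)² = 0.2623 kg (same uniform areal density).
Its moment of inertia about the rotation axis (parallel-axis theorem): I_hole = (1/2)mr² + md² = (1/2)(0.2623)(0.0653)² + (0.2623)(0.0355)² = 0.00088981 kg m².
Treating the hole as negative mass, I = I₀ − I_hole = 0.053268 − 0.00088981 = 0.052379 kg m².

0.0524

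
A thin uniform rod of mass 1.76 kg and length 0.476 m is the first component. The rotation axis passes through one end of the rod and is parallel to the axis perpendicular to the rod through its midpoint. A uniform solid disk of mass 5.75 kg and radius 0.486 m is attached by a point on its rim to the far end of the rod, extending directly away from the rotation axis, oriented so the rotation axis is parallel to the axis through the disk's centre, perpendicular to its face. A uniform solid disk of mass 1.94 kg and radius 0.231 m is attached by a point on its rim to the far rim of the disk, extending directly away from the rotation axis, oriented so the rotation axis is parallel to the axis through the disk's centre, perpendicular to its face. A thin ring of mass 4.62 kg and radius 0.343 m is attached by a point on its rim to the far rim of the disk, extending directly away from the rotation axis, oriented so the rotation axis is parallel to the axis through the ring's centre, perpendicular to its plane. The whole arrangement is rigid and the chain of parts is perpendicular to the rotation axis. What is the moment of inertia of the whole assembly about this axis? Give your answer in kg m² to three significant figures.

35.6

Thin rod: I_cm = (1/12)ML² = (1/12)(1.76)(0.476)² = 0.033231 kg m²; centre at d = 0.238 m, so the parallel axis theorem gives I = 0.033231 + (1.76)(0.238)² = 0.13292 kg m².
Solid disk: I_cm = (1/2)MR² = (1/2)(5.75)(0.486)² = 0.67906 kg m²; centre at d = 0.238 + 0.238 + 0.486 = 0.962 m, so the parallel axis theorem gives I = 0.67906 + (5.75)(0.962)² = 6.0004 kg m².
Solid disk: I_cm = (1/2)MR² = (1/2)(1.94)(0.231)² = 0.05176 kg m²; centre at d = 0.238 + 0.238 + 0.486 + 0.486 + 0.231 = 1.679 m, so the parallel axis theorem gives I = 0.05176 + (1.94)(1.679)² = 5.5207 kg m².
Thin ring: I_cm = MR² = (4.62)(0.343)² = 0.54354 kg m²; centre at d = 0.238 + 0.238 + 0.486 + 0.486 + 0.231 + 0.231 + 0.343 = 2.253 m, so the parallel axis theorem gives I = 0.54354 + (4.62)(2.253)² = 23.995 kg m².
Total I = 0.13292 + 6.0004 + 5.5207 + 23.995 = 35.649 kg m².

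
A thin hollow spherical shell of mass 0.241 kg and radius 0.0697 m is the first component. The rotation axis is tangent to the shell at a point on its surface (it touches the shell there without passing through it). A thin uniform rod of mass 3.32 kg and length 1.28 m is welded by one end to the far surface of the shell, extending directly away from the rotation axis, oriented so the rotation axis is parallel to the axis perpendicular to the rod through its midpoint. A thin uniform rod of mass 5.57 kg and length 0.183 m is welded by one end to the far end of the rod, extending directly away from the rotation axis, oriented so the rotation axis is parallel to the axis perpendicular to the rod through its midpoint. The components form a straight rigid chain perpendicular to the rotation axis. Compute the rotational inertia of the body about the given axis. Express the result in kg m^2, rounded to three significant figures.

15.2

Spherical shell: I_cm = (2/3)MR² = (2/3)(0.241)(0.0697)² = 0.00078053 kg m^2; centre at d = 0.0697 m, so the parallel axis theorem gives I = 0.00078053 + (0.241)(0.0697)² = 0.0019513 kg m^2.
Thin rod: I_cm = (1/12)ML² = (1/12)(3.32)(1.28)² = 0.45329 kg m^2; centre at d = 0.0697 + 0.0697 + 0.64 = 0.7794 m, so the parallel axis theorem gives I = 0.45329 + (3.32)(0.7794)² = 2.4701 kg m^2.
Thin rod: I_cm = (1/12)ML² = (1/12)(5.57)(0.183)² = 0.015544 kg m^2; centre at d = 0.0697 + 0.0697 + 0.64 + 0.64 + 0.0915 = 1.5109 m, so the parallel axis theorem gives I = 0.015544 + (5.57)(1.5109)² = 12.731 kg m^2.
Total I = 0.0019513 + 2.4701 + 12.731 = 15.203 kg m^2.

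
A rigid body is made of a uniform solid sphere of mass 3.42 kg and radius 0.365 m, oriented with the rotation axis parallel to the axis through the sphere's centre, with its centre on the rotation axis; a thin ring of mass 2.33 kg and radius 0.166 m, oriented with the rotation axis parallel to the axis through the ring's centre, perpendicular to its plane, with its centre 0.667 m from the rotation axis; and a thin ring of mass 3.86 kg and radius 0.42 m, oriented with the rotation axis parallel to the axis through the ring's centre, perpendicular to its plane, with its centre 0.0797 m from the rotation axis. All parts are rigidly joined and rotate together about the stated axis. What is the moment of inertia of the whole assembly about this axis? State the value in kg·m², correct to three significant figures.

1.99

Solid sphere: I_cm = (2/5)MR² = (2/5)(3.42)(0.365)² = 0.18225 kg·m²; axis through the centre, so I = 0.18225 kg·m².
Thin ring: I_cm = MR² = (2.33)(0.166)² = 0.064205 kg·m²; centre at d = 0.667 m, so the parallel axis theorem gives I = 0.064205 + (2.33)(0.667)² = 1.1008 kg·m².
Thin ring: I_cm = MR² = (3.86)(0.42)² = 0.6809 kg·m²; centre at d = 0.0797 m, so the parallel axis theorem gives I = 0.6809 + (3.86)(0.0797)² = 0.70542 kg·m².
Total I = 0.18225 + 1.1008 + 0.70542 = 1.9885 kg·m².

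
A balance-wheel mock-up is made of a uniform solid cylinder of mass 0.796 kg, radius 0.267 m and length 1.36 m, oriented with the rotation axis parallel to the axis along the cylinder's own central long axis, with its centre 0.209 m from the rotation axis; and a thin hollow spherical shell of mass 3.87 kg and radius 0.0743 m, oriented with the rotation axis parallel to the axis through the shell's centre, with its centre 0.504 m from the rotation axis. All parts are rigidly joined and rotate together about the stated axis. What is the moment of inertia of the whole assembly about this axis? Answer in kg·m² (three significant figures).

1.06

Solid cylinder: I_cm = (1/2)MR² = (1/2)(0.796)(0.267)² = 0.028373 kg·m²; centre at d = 0.209 m, so the parallel axis theorem gives I = 0.028373 + (0.796)(0.209)² = 0.063143 kg·m².
Spherical shell: I_cm = (2/3)MR² = (2/3)(3.87)(0.0743)² = 0.014243 kg·m²; centre at d = 0.504 m, so the parallel axis theorem gives I = 0.014243 + (3.87)(0.504)² = 0.99728 kg·m².
Total I = 0.063143 + 0.99728 = 1.0604 kg·m².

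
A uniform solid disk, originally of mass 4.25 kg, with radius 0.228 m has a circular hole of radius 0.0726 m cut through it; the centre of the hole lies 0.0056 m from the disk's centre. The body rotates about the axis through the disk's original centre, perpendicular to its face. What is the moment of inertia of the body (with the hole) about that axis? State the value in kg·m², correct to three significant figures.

0.109

Unpierced body about its centre: I₀ = (1/2)MR² = (1/2)(4.25)(0.228)² = 0.11047 kg·m².
The removed disk has mass m = M·(r/R)² = (4.25)(0.0726/0.228)² = 0.43092 kg (same uniform areal density).
Its moment of inertia about the rotation axis (parallel-axis theorem): I_hole = (1/2)mr² + md² = (1/2)(0.43092)(0.0726)² + (0.43092)(0.0056)² = 0.0011491 kg·m².
Treating the hole as negative mass, I = I₀ − I_hole = 0.11047 − 0.0011491 = 0.10932 kg·m².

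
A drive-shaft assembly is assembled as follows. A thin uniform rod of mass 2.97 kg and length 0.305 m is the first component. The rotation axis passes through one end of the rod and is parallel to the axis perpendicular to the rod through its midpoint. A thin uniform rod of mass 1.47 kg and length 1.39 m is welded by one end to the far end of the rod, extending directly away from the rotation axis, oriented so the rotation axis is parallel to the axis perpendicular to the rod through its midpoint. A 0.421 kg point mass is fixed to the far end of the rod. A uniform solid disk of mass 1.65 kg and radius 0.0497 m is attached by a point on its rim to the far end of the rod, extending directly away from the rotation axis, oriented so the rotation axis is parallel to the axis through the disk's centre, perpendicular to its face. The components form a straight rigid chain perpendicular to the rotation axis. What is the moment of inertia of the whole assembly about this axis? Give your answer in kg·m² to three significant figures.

Thin rod: I_cm = (1/12)ML² = (1/12)(2.97)(0.305)² = 0.023024 kg·m²; centre at d = 0.1525 m, so I = I_cm + Md² gives I = 0.023024 + (2.97)(0.1525)² = 0.092095 kg·m².
Thin rod: I_cm = (1/12)ML² = (1/12)(1.47)(1.39)² = 0.23668 kg·m²; centre at d = 0.1525 + 0.1525 + 0.695 = 1 m, so I = I_cm + Md² gives I = 0.23668 + (1.47)(1)² = 1.7067 kg·m².
Point mass: I_cm = 0; centre at d = 0.1525 + 0.1525 + 0.695 + 0.695 = 1.695 m, so I = I_cm + Md² gives I = 0 + (0.421)(1.695)² = 1.2095 kg·m².
Solid disk: I_cm = (1/2)MR² = (1/2)(1.65)(0.0497)² = 0.0020378 kg·m²; centre at d = 0.1525 + 0.1525 + 0.695 + 0.695 + 0.0497 = 1.7447 m, so I = I_cm + Md² gives I = 0.0020378 + (1.65)(1.7447)² = 5.0246 kg·m².
Total I = 0.092095 + 1.7067 + 1.2095 + 5.0246 = 8.0329 kg·m².

8.03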